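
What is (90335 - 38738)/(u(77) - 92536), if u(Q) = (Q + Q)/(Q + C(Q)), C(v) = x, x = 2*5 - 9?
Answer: -2012283/3608827 ≈ -0.55760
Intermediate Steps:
x = 1 (x = 10 - 9 = 1)
C(v) = 1
u(Q) = 2*Q/(1 + Q) (u(Q) = (Q + Q)/(Q + 1) = (2*Q)/(1 + Q) = 2*Q/(1 + Q))
(90335 - 38738)/(u(77) - 92536) = (90335 - 38738)/(2*77/(1 + 77) - 92536) = 51597/(2*77/78 - 92536) = 51597/(2*77*(1/78) - 92536) = 51597/(77/39 - 92536) = 51597/(-3608827/39) = 51597*(-39/3608827) = -2012283/3608827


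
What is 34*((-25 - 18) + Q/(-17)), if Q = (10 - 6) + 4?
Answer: -1478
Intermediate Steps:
Q = 8 (Q = 4 + 4 = 8)
34*((-25 - 18) + Q/(-17)) = 34*((-25 - 18) + 8/(-17)) = 34*(-43 + 8*(-1/17)) = 34*(-43 - 8/17) = 34*(-739/17) = -1478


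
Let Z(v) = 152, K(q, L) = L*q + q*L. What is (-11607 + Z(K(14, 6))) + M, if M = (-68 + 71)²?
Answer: -11446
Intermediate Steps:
K(q, L) = 2*L*q (K(q, L) = L*q + L*q = 2*L*q)
M = 9 (M = 3² = 9)
(-11607 + Z(K(14, 6))) + M = (-11607 + 152) + 9 = -11455 + 9 = -11446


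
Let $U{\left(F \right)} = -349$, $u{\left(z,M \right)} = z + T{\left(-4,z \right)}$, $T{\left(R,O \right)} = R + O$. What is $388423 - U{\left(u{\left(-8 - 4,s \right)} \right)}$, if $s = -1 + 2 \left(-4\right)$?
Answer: $388772$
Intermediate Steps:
$T{\left(R,O \right)} = O + R$
$s = -9$ ($s = -1 - 8 = -9$)
$u{\left(z,M \right)} = -4 + 2 z$ ($u{\left(z,M \right)} = z + \left(z - 4\right) = z + \left(-4 + z\right) = -4 + 2 z$)
$388423 - U{\left(u{\left(-8 - 4,s \right)} \right)} = 388423 - -349 = 388423 + 349 = 388772$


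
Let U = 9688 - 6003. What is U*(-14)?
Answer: -51590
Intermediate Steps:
U = 3685
U*(-14) = 3685*(-14) = -51590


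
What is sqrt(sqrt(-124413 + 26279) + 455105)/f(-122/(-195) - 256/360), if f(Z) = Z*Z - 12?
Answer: -13689*sqrt(455105 + I*sqrt(98134))/164168 ≈ -56.252 - 0.01936*I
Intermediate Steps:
f(Z) = -12 + Z**2 (f(Z) = Z**2 - 12 = -12 + Z**2)
sqrt(sqrt(-124413 + 26279) + 455105)/f(-122/(-195) - 256/360) = sqrt(sqrt(-124413 + 26279) + 455105)/(-12 + (-122/(-195) - 256/360)**2) = sqrt(sqrt(-98134) + 455105)/(-12 + (-122*(-1/195) - 256*1/360)**2) = sqrt(I*sqrt(98134) + 455105)/(-12 + (122/195 - 32/45)**2) = sqrt(455105 + I*sqrt(98134))/(-12 + (-10/117)**2) = sqrt(455105 + I*sqrt(98134))/(-12 + 100/13689) = sqrt(455105 + I*sqrt(98134))/(-164168/13689) = sqrt(455105 + I*sqrt(98134))*(-13689/164168) = -13689*sqrt(455105 + I*sqrt(98134))/164168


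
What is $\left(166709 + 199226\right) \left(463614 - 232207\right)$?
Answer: $84679920545$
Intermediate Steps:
$\left(166709 + 199226\right) \left(463614 - 232207\right) = 365935 \cdot 231407 = 84679920545$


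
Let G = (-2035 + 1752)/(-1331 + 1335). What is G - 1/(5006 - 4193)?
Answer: -230083/3252 ≈ -70.751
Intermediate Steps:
G = -283/4 ≈ -70.750
G - 1/(5006 - 4193) = -283/4 - 1/(5006 - 4193) = -283/4 - 1/813 = -230083/3252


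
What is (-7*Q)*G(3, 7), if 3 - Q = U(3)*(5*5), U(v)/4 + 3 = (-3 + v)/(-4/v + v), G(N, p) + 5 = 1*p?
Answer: -4242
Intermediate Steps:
G(N, p) = -5 + p (G(N, p) = -5 + 1*p = -5 + p)
U(v) = -12 + 4*(-3 + v)/(v - 4/v) (U(v) = -12 + 4*((-3 + v)/(-4/v + v)) = -12 + 4*((-3 + v)/(v - 4/v)) = -12 + 4*(-3 + v)/(v - 4/v))
Q = 303 (Q = 3 - 4*(12 - 3*3 - 2*3²)/(-4 + 3²)*5*5 = 3 - 4*(12 - 9 - 2*9)/(-4 + 9)*25 = 3 - 4*(12 - 9 - 18)/5*25 = 3 - 4*(⅕)*(-15)*25 = 3 - (-12)*25 = 3 - 1*(-300) = 3 + 300 = 303)
(-7*Q)*G(3, 7) = (-7*303)*(-5 + 7) = -2121*2 = -4242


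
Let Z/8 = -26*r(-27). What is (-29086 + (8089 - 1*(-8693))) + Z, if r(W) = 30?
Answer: -18544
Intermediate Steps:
Z = -6240 (Z = 8*(-26*30) = 8*(-780) = -6240)
(-29086 + (8089 - 1*(-8693))) + Z = (-29086 + (8089 - 1*(-8693))) - 6240 = (-29086 + (8089 + 8693)) - 6240 = (-29086 + 16782) - 6240 = -12304 - 6240 = -18544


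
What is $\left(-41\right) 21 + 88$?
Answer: $-773$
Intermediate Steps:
$\left(-41\right) 21 + 88 = -861 + 88 = -773$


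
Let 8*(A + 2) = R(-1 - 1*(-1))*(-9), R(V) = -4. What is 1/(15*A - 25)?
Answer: 2/25 ≈ 0.080000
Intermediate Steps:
A = 5/2 (A = -2 + (-4*(-9))/8 = -2 + (1/8)*36 = -2 + 9/2 = 5/2 ≈ 2.5000)
1/(15*A - 25) = 1/(15*(5/2) - 25) = 1/(75/2 - 25) = 1/(25/2) = 2/25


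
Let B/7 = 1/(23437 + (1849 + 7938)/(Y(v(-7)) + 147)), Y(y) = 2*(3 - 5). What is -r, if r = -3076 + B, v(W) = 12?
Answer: 10339290127/3361278 ≈ 3076.0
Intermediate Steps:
Y(y) = -4 (Y(y) = 2*(-2) = -4)
B = 1001/3361278 (B = 7/(23437 + (1849 + 7938)/(-4 + 147)) = 7/(23437 + 9787/143) = 7/(3361278/143) = 7*(143/3361278) = 1001/3361278 ≈ 0.00029780)
r = -10339290127/3361278 (r = -3076 + 1001/3361278 = -10339290127/3361278 ≈ -3076.0)
-r = -1*(-10339290127/3361278) = 10339290127/3361278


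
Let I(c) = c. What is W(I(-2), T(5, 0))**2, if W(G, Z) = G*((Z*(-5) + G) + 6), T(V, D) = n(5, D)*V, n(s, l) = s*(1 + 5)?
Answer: 2226064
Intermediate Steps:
n(s, l) = 6*s (n(s, l) = s*6 = 6*s)
T(V, D) = 30*V (T(V, D) = (6*5)*V = 30*V)
W(G, Z) = G*(6 + G - 5*Z) (W(G, Z) = G*((-5*Z + G) + 6) = G*((G - 5*Z) + 6) = G*(6 + G - 5*Z))
W(I(-2), T(5, 0))**2 = (-2*(6 - 2 - 150*5))**2 = (-2*(6 - 2 - 5*150))**2 = (-2*(6 - 2 - 750))**2 = (-2*(-746))**2 = 1492**2 = 2226064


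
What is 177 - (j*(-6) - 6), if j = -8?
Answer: 135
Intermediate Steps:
177 - (j*(-6) - 6) = 177 - (-8*(-6) - 6) = 177 - (48 - 6) = 177 - 1*42 = 177 - 42 = 135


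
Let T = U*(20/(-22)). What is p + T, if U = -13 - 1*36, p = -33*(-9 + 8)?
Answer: 853/11 ≈ 77.545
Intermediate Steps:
p = 33 (p = -33*(-1) = 33)
U = -49 (U = -13 - 36 = -49)
T = 490/11 (T = -980/(-22) = -980*(-1)/22 = -49*(-10/11) = 490/11 ≈ 44.545)
p + T = 33 + 490/11 = 853/11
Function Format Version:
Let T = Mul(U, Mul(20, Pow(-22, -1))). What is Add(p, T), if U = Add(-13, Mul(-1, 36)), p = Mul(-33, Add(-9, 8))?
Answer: Rational(853, 11) ≈ 77.545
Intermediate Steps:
p = 33 (p = Mul(-33, -1) = 33)
U = -49 (U = Add(-13, -36) = -49)
T = Rational(490, 11) (T = Mul(-49, Mul(20, Pow(-22, -1))) = Mul(-49, Mul(20, Rational(-1, 22))) = Mul(-49, Rational(-10, 11)) = Rational(490, 11) ≈ 44.545)
Add(p, T) = Add(33, Rational(490, 11)) = Rational(853, 11)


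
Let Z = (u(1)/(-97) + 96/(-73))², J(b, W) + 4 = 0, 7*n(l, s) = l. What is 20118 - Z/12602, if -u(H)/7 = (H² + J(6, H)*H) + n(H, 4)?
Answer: 6355993848835606/315935674861 ≈ 20118.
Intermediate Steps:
n(l, s) = l/7
J(b, W) = -4 (J(b, W) = -4 + 0 = -4)
u(H) = -7*H² + 27*H (u(H) = -7*((H² - 4*H) + H/7) = -7*(H² - 27*H/7) = -7*H² + 27*H)
Z = 116035984/50140561 (Z = ((1*(27 - 7*1))/(-97) + 96/(-73))² = ((1*(27 - 7))*(-1/97) + 96*(-1/73))² = ((1*20)*(-1/97) - 96/73)² = (20*(-1/97) - 96/73)² = (-20/97 - 96/73)² = (-10772/7081)² = 116035984/50140561 ≈ 2.3142)
20118 - Z/12602 = 20118 - 116035984/(50140561*12602) = 20118 - 1*58017992/315935674861 = 20118 - 58017992/315935674861 = 6355993848835606/315935674861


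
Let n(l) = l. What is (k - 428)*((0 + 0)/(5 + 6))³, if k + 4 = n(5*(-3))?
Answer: 0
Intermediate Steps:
k = -19 (k = -4 + 5*(-3) = -4 - 15 = -19)
(k - 428)*((0 + 0)/(5 + 6))³ = (-19 - 428)*((0 + 0)/(5 + 6))³ = -447*(0/11)³ = -447*(0*(1/11))³ = -447*0³ = -447*0 = 0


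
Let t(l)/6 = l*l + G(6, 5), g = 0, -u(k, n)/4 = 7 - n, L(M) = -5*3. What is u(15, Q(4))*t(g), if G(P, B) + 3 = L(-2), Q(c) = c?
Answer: 1296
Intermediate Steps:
L(M) = -15
G(P, B) = -18 (G(P, B) = -3 - 15 = -18)
u(k, n) = -28 + 4*n (u(k, n) = -4*(7 - n) = -28 + 4*n)
t(l) = -108 + 6*l² (t(l) = 6*(l*l - 18) = 6*(l² - 18) = 6*(-18 + l²) = -108 + 6*l²)
u(15, Q(4))*t(g) = (-28 + 4*4)*(-108 + 6*0²) = (-28 + 16)*(-108 + 6*0) = -12*(-108 + 0) = -12*(-108) = 1296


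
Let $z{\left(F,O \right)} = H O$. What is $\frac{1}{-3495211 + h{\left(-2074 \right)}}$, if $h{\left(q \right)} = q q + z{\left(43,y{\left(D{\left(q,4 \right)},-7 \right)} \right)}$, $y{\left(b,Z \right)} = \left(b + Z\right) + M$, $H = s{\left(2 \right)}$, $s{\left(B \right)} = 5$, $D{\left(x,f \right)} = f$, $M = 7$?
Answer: $\frac{1}{806285} \approx 1.2403 \cdot 10^{-6}$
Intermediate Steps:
$H = 5$
$y{\left(b,Z \right)} = 7 + Z + b$ ($y{\left(b,Z \right)} = \left(b + Z\right) + 7 = \left(Z + b\right) + 7 = 7 + Z + b$)
$z{\left(F,O \right)} = 5 O$
$h{\left(q \right)} = 20 + q^{2}$ ($h{\left(q \right)} = q q + 5 \left(7 - 7 + 4\right) = q^{2} + 5 \cdot 4 = q^{2} + 20 = 20 + q^{2}$)
$\frac{1}{-3495211 + h{\left(-2074 \right)}} = \frac{1}{-3495211 + \left(20 + \left(-2074\right)^{2}\right)} = \frac{1}{-3495211 + \left(20 + 4301476\right)} = \frac{1}{-3495211 + 4301496} = \frac{1}{806285}$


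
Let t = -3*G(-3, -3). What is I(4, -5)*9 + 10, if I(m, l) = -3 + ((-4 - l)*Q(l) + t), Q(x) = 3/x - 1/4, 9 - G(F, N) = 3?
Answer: -3733/20 ≈ -186.65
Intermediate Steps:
G(F, N) = 6 (G(F, N) = 9 - 1*3 = 9 - 3 = 6)
Q(x) = -¼ + 3/x (Q(x) = 3/x - 1*¼ = 3/x - ¼ = -¼ + 3/x)
t = -18 (t = -3*6 = -18)
I(m, l) = -21 + (-4 - l)*(12 - l)/(4*l) (I(m, l) = -3 + ((-4 - l)*((12 - l)/(4*l)) - 18) = -3 + ((-4 - l)*(12 - l)/(4*l) - 18) = -3 + (-18 + (-4 - l)*(12 - l)/(4*l)) = -21 + (-4 - l)*(12 - l)/(4*l))
I(4, -5)*9 + 10 = (-23 - 12/(-5) + (¼)*(-5))*9 + 10 = (-23 - 12*(-⅕) - 5/4)*9 + 10 = (-23 + 12/5 - 5/4)*9 + 10 = -437/20*9 + 10 = -3933/20 + 10 = -3733/20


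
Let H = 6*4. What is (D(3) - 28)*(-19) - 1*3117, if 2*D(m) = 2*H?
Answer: -3041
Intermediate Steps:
H = 24
D(m) = 24 (D(m) = (2*24)/2 = (½)*48 = 24)
(D(3) - 28)*(-19) - 1*3117 = (24 - 28)*(-19) - 1*3117 = -4*(-19) - 3117 = 76 - 3117 = -3041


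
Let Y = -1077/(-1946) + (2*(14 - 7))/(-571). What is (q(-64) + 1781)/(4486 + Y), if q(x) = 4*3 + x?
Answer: 1921206014/4985278399 ≈ 0.38538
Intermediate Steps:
q(x) = 12 + x
Y = 587723/1111166 (Y = -1077*(-1/1946) + (2*7)*(-1/571) = 1077/1946 + 14*(-1/571) = 1077/1946 - 14/571 = 587723/1111166 ≈ 0.52892)
(q(-64) + 1781)/(4486 + Y) = ((12 - 64) + 1781)/(4486 + 587723/1111166) = (-52 + 1781)/(4985278399/1111166) = 1729*(1111166/4985278399) = 1921206014/4985278399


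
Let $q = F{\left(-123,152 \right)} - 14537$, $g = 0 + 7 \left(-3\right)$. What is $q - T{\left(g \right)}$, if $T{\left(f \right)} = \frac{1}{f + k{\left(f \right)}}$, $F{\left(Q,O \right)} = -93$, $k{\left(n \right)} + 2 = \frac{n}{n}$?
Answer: $- \frac{321859}{22} \approx -14630.0$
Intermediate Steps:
$k{\left(n \right)} = -1$ ($k{\left(n \right)} = -2 + \frac{n}{n} = -2 + 1 = -1$)
$g = -21$ ($g = 0 - 21 = -21$)
$q = -14630$ ($q = -93 - 14537 = -14630$)
$T{\left(f \right)} = \frac{1}{-1 + f}$ ($T{\left(f \right)} = \frac{1}{f - 1} = \frac{1}{-1 + f}$)
$q - T{\left(g \right)} = -14630 - \frac{1}{-1 - 21} = -14630 - \frac{1}{-22} = -14630 - - \frac{1}{22} = -14630 + \frac{1}{22} = - \frac{321859}{22}$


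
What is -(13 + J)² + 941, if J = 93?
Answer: -10295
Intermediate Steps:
-(13 + J)² + 941 = -(13 + 93)² + 941 = -1*106² + 941 = -1*11236 + 941 = -11236 + 941 = -10295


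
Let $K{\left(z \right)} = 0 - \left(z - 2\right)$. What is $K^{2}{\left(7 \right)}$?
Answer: $25$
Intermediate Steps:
$K{\left(z \right)} = 2 - z$ ($K{\left(z \right)} = 0 - \left(-2 + z\right) = 2 - z$)
$K^{2}{\left(7 \right)} = \left(2 - 7\right)^{2} = \left(-5\right)^{2} = 25$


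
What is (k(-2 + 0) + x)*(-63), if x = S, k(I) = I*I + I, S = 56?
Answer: -3654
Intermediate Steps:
k(I) = I + I**2 (k(I) = I**2 + I = I + I**2)
x = 56
(k(-2 + 0) + x)*(-63) = ((-2 + 0)*(1 + (-2 + 0)) + 56)*(-63) = (-2*(1 - 2) + 56)*(-63) = (-2*(-1) + 56)*(-63) = (2 + 56)*(-63) = 58*(-63) = -3654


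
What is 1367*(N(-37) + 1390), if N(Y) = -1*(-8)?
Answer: 1911066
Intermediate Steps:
N(Y) = 8
1367*(N(-37) + 1390) = 1367*(8 + 1390) = 1367*1398 = 1911066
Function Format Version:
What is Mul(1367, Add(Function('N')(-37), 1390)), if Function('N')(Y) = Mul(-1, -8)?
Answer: 1911066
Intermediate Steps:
Function('N')(Y) = 8
Mul(1367, Add(Function('N')(-37), 1390)) = Mul(1367, Add(8, 1390)) = Mul(1367, 1398) = 1911066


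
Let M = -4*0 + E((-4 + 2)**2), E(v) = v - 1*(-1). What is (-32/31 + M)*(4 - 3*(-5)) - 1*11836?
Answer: -364579/31 ≈ -11761.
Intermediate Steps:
E(v) = 1 + v (E(v) = v + 1 = 1 + v)
M = 5 (M = -4*0 + (1 + (-4 + 2)**2) = 0 + (1 + (-2)**2) = 0 + (1 + 4) = 0 + 5 = 5)
(-32/31 + M)*(4 - 3*(-5)) - 1*11836 = (-32/31 + 5)*(4 - 3*(-5)) - 1*11836 = (-32*1/31 + 5)*(4 + 15) - 11836 = (-32/31 + 5)*19 - 11836 = (123/31)*19 - 11836 = 2337/31 - 11836 = -364579/31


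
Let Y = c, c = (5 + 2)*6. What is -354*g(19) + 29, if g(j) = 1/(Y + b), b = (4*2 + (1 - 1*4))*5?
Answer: 1589/67 ≈ 23.716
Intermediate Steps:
b = 25 (b = (8 + (1 - 4))*5 = (8 - 3)*5 = 5*5 = 25)
c = 42 (c = 7*6 = 42)
Y = 42
g(j) = 1/67 (g(j) = 1/(42 + 25) = 1/67)
-354*g(19) + 29 = -354*1/67 + 29 = -354/67 + 29 = 1589/67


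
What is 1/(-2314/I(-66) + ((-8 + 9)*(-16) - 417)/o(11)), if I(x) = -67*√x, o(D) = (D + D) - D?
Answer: -64143321/2554364641 + 852709*I*√66/2554364641 ≈ -0.025111 + 0.002712*I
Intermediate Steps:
o(D) = D (o(D) = 2*D - D = D)
1/(-2314/I(-66) + ((-8 + 9)*(-16) - 417)/o(11)) = 1/(-2314*I*√66/4422 + ((-8 + 9)*(-16) - 417)/11) = 1/(-2314*I*√66/4422 + (1*(-16) - 417)*(1/11)) = 1/(-2314*I*√66/4422 + (-16 - 417)*(1/11)) = 1/(-1157*I*√66/2211 - 433*1/11) = 1/(-1157*I*√66/2211 - 433/11) = 1/(-433/11 - 1157*I*√66/2211)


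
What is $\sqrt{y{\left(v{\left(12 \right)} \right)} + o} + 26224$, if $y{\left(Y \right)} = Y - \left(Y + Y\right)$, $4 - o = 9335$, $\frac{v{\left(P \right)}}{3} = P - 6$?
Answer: $26224 + i \sqrt{9349} \approx 26224.0 + 96.69 i$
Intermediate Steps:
$v{\left(P \right)} = -18 + 3 P$ ($v{\left(P \right)} = 3 \left(P - 6\right) = 3 \left(-6 + P\right) = -18 + 3 P$)
$o = -9331$ ($o = 4 - 9335 = -9331$)
$y{\left(Y \right)} = - Y$ ($y{\left(Y \right)} = Y - 2 Y = - Y$)
$\sqrt{y{\left(v{\left(12 \right)} \right)} + o} + 26224 = \sqrt{- (-18 + 3 \cdot 12) - 9331} + 26224 = \sqrt{- (-18 + 36) - 9331} + 26224 = \sqrt{\left(-1\right) 18 - 9331} + 26224 = \sqrt{-18 - 9331} + 26224 = \sqrt{-9349} + 26224 = i \sqrt{9349} + 26224 = 26224 + i \sqrt{9349}$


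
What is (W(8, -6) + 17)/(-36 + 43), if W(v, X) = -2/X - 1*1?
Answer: 7/3 ≈ 2.3333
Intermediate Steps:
W(v, X) = -1 - 2/X (W(v, X) = -2/X - 1 = -1 - 2/X)
(W(8, -6) + 17)/(-36 + 43) = ((-2 - 1*(-6))/(-6) + 17)/(-36 + 43) = (-(-2 + 6)/6 + 17)/7 = (-⅙*4 + 17)/7 = (-⅔ + 17)/7 = (⅐)*(49/3) = 7/3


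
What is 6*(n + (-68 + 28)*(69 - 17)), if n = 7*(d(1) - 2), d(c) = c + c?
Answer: -12480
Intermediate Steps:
d(c) = 2*c
n = 0 (n = 7*(2*1 - 2) = 7*(2 - 2) = 7*0 = 0)
6*(n + (-68 + 28)*(69 - 17)) = 6*(0 + (-68 + 28)*(69 - 17)) = 6*(0 - 40*52) = 6*(0 - 2080) = 6*(-2080) = -12480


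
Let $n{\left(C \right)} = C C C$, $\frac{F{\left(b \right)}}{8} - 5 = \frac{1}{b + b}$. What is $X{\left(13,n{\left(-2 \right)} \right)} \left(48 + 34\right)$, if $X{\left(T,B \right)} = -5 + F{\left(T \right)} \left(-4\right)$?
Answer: $- \frac{177202}{13} \approx -13631.0$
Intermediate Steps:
$F{\left(b \right)} = 40 + \frac{4}{b}$ ($F{\left(b \right)} = 40 + \frac{8}{b + b} = 40 + \frac{8}{2 b} = 40 + 8 \frac{1}{2 b} = 40 + \frac{4}{b}$)
$n{\left(C \right)} = C^{3}$ ($n{\left(C \right)} = C^{2} C = C^{3}$)
$X{\left(T,B \right)} = -165 - \frac{16}{T}$ ($X{\left(T,B \right)} = -5 + \left(40 + \frac{4}{T}\right) \left(-4\right) = -5 - \left(160 + \frac{16}{T}\right) = -165 - \frac{16}{T}$)
$X{\left(13,n{\left(-2 \right)} \right)} \left(48 + 34\right) = \left(-165 - \frac{16}{13}\right) \left(48 + 34\right) = \left(-165 - \frac{16}{13}\right) 82 = \left(- \frac{2161}{13}\right) 82 = - \frac{177202}{13}$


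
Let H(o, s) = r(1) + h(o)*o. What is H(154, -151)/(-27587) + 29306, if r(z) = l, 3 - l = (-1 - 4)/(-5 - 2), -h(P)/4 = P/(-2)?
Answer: 5658920314/193109 ≈ 29304.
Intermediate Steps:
h(P) = 2*P (h(P) = -4*P/(-2) = -4*P*(-1)/2 = -(-2)*P = 2*P)
l = 16/7 (l = 3 - (-1 - 4)/(-5 - 2) = 3 - (-5)/(-7) = 3 - (-5)*(-1)/7 = 3 - 1*5/7 = 3 - 5/7 = 16/7 ≈ 2.2857)
r(z) = 16/7
H(o, s) = 16/7 + 2*o² (H(o, s) = 16/7 + (2*o)*o = 16/7 + 2*o²)
H(154, -151)/(-27587) + 29306 = (16/7 + 2*154²)/(-27587) + 29306 = (16/7 + 2*23716)*(-1/27587) + 29306 = (16/7 + 47432)*(-1/27587) + 29306 = (332040/7)*(-1/27587) + 29306 = -332040/193109 + 29306 = 5658920314/193109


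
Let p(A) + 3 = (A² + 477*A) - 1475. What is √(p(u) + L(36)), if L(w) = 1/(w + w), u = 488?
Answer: 5*√2703986/12 ≈ 685.16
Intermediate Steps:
L(w) = 1/(2*w)
p(A) = -1478 + A² + 477*A (p(A) = -3 + ((A² + 477*A) - 1475) = -3 + (-1475 + A² + 477*A) = -1478 + A² + 477*A)
√(p(u) + L(36)) = √((-1478 + 488² + 477*488) + (½)/36) = √((-1478 + 238144 + 232776) + (½)*(1/36)) = √(469442 + 1/72) = √(33799825/72) = 5*√2703986/12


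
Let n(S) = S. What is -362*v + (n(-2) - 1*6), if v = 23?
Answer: -8334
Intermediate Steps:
-362*v + (n(-2) - 1*6) = -362*23 + (-2 - 1*6) = -8326 + (-2 - 6) = -8326 - 8 = -8334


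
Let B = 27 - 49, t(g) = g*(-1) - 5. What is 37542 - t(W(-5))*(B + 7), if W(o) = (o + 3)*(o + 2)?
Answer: 37377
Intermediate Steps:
W(o) = (2 + o)*(3 + o) (W(o) = (3 + o)*(2 + o) = (2 + o)*(3 + o))
t(g) = -5 - g (t(g) = -g - 5 = -5 - g)
B = -22
37542 - t(W(-5))*(B + 7) = 37542 - (-5 - (6 + (-5)² + 5*(-5)))*(-22 + 7) = 37542 - (-5 - (6 + 25 - 25))*(-15) = 37542 - (-5 - 1*6)*(-15) = 37542 - (-5 - 6)*(-15) = 37542 - (-11)*(-15) = 37542 - 1*165 = 37542 - 165 = 37377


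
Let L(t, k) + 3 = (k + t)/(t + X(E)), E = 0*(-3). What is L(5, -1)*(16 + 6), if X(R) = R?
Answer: -242/5 ≈ -48.400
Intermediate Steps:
E = 0
L(t, k) = -3 + (k + t)/t (L(t, k) = -3 + (k + t)/(t + 0) = -3 + (k + t)/t)
L(5, -1)*(16 + 6) = (-2 - 1/5)*(16 + 6) = (-2 - 1*⅕)*22 = (-2 - ⅕)*22 = -11/5*22 = -242/5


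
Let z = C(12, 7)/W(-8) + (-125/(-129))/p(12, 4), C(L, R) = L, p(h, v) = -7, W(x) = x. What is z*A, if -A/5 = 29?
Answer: 429055/1806 ≈ 237.57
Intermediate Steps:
A = -145 (A = -5*29 = -145)
z = -2959/1806 (z = 12/(-8) - 125/(-129)/(-7) = 12*(-⅛) - 125*(-1/129)*(-⅐) = -3/2 + (125/129)*(-⅐) = -3/2 - 125/903 = -2959/1806 ≈ -1.6384)
z*A = -2959/1806*(-145) = 429055/1806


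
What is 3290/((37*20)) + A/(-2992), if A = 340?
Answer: 7053/1628 ≈ 4.3323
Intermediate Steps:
3290/((37*20)) + A/(-2992) = 3290/((37*20)) + 340/(-2992) = 3290/740 + 340*(-1/2992) = 3290*(1/740) - 5/44 = 329/74 - 5/44 = 7053/1628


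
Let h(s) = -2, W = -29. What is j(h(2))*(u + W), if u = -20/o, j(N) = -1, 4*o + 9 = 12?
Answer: 167/3 ≈ 55.667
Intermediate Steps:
o = ¾ (o = -9/4 + (¼)*12 = -9/4 + 3 = ¾ ≈ 0.75000)
u = -80/3 (u = -20/¾ = -20*4/3 = -80/3 ≈ -26.667)
j(h(2))*(u + W) = -(-80/3 - 29) = -1*(-167/3) = 167/3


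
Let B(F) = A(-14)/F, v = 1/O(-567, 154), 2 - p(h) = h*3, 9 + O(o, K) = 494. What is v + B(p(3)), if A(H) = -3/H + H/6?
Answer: 43459/142590 ≈ 0.30478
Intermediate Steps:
O(o, K) = 485 (O(o, K) = -9 + 494 = 485)
p(h) = 2 - 3*h (p(h) = 2 - h*3 = 2 - 3*h)
A(H) = -3/H + H/6 (A(H) = -3/H + H*(⅙) = -3/H + H/6)
v = 1/485 ≈ 0.0020619
B(F) = -89/(42*F) (B(F) = (-3/(-14) + (⅙)*(-14))/F = (-3*(-1/14) - 7/3)/F = (3/14 - 7/3)/F = -89/(42*F))
v + B(p(3)) = 1/485 - 89/(42*(2 - 3*3)) = 1/485 - 89/(42*(2 - 9)) = 1/485 - 89/42/(-7) = 1/485 - 89/42*(-⅐) = 1/485 + 89/294 = 43459/142590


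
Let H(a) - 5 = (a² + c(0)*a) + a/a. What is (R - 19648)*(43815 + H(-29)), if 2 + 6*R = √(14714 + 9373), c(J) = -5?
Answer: -2641148615/3 + 44807*√24087/6 ≈ -8.7922e+8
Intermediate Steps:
H(a) = 6 + a² - 5*a (H(a) = 5 + ((a² - 5*a) + a/a) = 5 + ((a² - 5*a) + 1) = 5 + (1 + a² - 5*a) = 6 + a² - 5*a)
R = -⅓ + √24087/6 (R = -⅓ + √(14714 + 9373)/6 = -⅓ + √24087/6 ≈ 25.533)
(R - 19648)*(43815 + H(-29)) = ((-⅓ + √24087/6) - 19648)*(43815 + (6 + (-29)² - 5*(-29))) = (-58945/3 + √24087/6)*(43815 + (6 + 841 + 145)) = (-58945/3 + √24087/6)*(43815 + 992) = (-58945/3 + √24087/6)*44807 = -2641148615/3 + 44807*√24087/6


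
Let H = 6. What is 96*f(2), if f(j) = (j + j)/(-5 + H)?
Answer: 384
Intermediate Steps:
f(j) = 2*j (f(j) = (j + j)/(-5 + 6) = (2*j)/1 = (2*j)*1 = 2*j)
96*f(2) = 96*(2*2) = 96*4 = 384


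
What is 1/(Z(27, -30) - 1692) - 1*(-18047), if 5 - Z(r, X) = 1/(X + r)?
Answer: 91317817/5060 ≈ 18047.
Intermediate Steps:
Z(r, X) = 5 - 1/(X + r)
1/(Z(27, -30) - 1692) - 1*(-18047) = 1/((-1 + 5*(-30) + 5*27)/(-30 + 27) - 1692) - 1*(-18047) = 1/((-1 - 150 + 135)/(-3) - 1692) + 18047 = 1/(-⅓*(-16) - 1692) + 18047 = 1/(16/3 - 1692) + 18047 = 1/(-5060/3) + 18047 = -3/5060 + 18047 = 91317817/5060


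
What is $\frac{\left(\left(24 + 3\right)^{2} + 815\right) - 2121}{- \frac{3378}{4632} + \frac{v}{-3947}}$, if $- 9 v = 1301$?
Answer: $\frac{15823507212}{18995077} \approx 833.03$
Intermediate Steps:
$v = - \frac{1301}{9}$ ($v = \left(- \frac{1}{9}\right) 1301 = - \frac{1301}{9} \approx -144.56$)
$\frac{\left(\left(24 + 3\right)^{2} + 815\right) - 2121}{- \frac{3378}{4632} + \frac{v}{-3947}} = \frac{\left(\left(24 + 3\right)^{2} + 815\right) - 2121}{- \frac{3378}{4632} - \frac{1301}{9 \left(-3947\right)}} = \frac{\left(27^{2} + 815\right) - 2121}{\left(-3378\right) \frac{1}{4632} - - \frac{1301}{35523}} = \frac{\left(729 + 815\right) - 2121}{- \frac{563}{772} + \frac{1301}{35523}} = \frac{1544 - 2121}{- \frac{18995077}{27423756}} = \left(-577\right) \left(- \frac{27423756}{18995077}\right) = \frac{15823507212}{18995077}$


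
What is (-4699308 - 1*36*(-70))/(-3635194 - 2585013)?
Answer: 4696788/6220207 ≈ 0.75508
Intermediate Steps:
(-4699308 - 1*36*(-70))/(-3635194 - 2585013) = (-4699308 - 36*(-70))/(-6220207) = (-4699308 + 2520)*(-1/6220207) = -4696788*(-1/6220207) = 4696788/6220207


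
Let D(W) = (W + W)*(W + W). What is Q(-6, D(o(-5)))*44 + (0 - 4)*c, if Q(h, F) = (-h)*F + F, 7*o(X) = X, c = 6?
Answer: 4232/7 ≈ 604.57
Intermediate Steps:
o(X) = X/7
D(W) = 4*W² (D(W) = (2*W)*(2*W) = 4*W²)
Q(h, F) = F - F*h (Q(h, F) = -F*h + F = F - F*h)
Q(-6, D(o(-5)))*44 + (0 - 4)*c = ((4*((⅐)*(-5))²)*(1 - 1*(-6)))*44 + (0 - 4)*6 = ((4*(-5/7)²)*(1 + 6))*44 - 4*6 = ((4*(25/49))*7)*44 - 24 = ((100/49)*7)*44 - 24 = (100/7)*44 - 24 = 4400/7 - 24 = 4232/7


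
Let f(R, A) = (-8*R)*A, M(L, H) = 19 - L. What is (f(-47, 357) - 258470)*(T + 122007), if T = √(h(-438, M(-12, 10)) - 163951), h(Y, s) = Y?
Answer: -15157905666 - 124238*I*√164389 ≈ -1.5158e+10 - 5.0372e+7*I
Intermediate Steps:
f(R, A) = -8*A*R
T = I*√164389 (T = √(-438 - 163951) = √(-164389) = I*√164389 ≈ 405.45*I)
(f(-47, 357) - 258470)*(T + 122007) = (-8*357*(-47) - 258470)*(I*√164389 + 122007) = (134232 - 258470)*(122007 + I*√164389) = -124238*(122007 + I*√164389) = -15157905666 - 124238*I*√164389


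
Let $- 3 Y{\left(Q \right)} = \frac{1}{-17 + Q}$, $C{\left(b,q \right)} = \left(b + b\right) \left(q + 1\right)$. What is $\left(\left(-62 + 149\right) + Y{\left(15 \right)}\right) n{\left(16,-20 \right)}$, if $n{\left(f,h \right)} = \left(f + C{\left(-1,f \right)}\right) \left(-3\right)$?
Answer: $4707$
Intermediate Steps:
$C{\left(b,q \right)} = 2 b \left(1 + q\right)$
$Y{\left(Q \right)} = - \frac{1}{3 \left(-17 + Q\right)}$
$n{\left(f,h \right)} = 6 + 3 f$ ($n{\left(f,h \right)} = \left(f + 2 \left(-1\right) \left(1 + f\right)\right) \left(-3\right) = \left(f - \left(2 + 2 f\right)\right) \left(-3\right) = \left(-2 - f\right) \left(-3\right) = 6 + 3 f$)
$\left(\left(-62 + 149\right) + Y{\left(15 \right)}\right) n{\left(16,-20 \right)} = \left(\left(-62 + 149\right) - \frac{1}{-51 + 3 \cdot 15}\right) \left(6 + 3 \cdot 16\right) = \left(87 - \frac{1}{-51 + 45}\right) \left(6 + 48\right) = \left(87 - \frac{1}{-6}\right) 54 = \left(87 - - \frac{1}{6}\right) 54 = \left(87 + \frac{1}{6}\right) 54 = \frac{523}{6} \cdot 54 = 4707$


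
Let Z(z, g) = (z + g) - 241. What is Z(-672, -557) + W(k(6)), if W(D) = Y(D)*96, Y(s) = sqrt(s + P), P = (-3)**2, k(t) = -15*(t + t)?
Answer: -1470 + 288*I*sqrt(19) ≈ -1470.0 + 1255.4*I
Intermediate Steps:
Z(z, g) = -241 + g + z (Z(z, g) = (g + z) - 241 = -241 + g + z)
k(t) = -30*t
P = 9
Y(s) = sqrt(9 + s) (Y(s) = sqrt(s + 9) = sqrt(9 + s))
W(D) = 96*sqrt(9 + D) (W(D) = sqrt(9 + D)*96 = 96*sqrt(9 + D))
Z(-672, -557) + W(k(6)) = (-241 - 557 - 672) + 96*sqrt(9 - 30*6) = -1470 + 96*sqrt(9 - 180) = -1470 + 96*sqrt(-171) = -1470 + 96*(3*I*sqrt(19)) = -1470 + 288*I*sqrt(19)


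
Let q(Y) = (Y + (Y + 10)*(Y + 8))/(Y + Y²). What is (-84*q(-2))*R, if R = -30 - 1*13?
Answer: 83076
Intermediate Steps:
q(Y) = (Y + (8 + Y)*(10 + Y))/(Y + Y²) (q(Y) = (Y + (10 + Y)*(8 + Y))/(Y + Y²) = (Y + (8 + Y)*(10 + Y))/(Y + Y²))
R = -43 (R = -30 - 13 = -43)
(-84*q(-2))*R = -84*(80 + (-2)² + 19*(-2))/((-2)*(1 - 2))*(-43) = -(-42)*(80 + 4 - 38)/(-1)*(-43) = -(-42)*(-1)*46*(-43) = -84*23*(-43) = -1932*(-43) = 83076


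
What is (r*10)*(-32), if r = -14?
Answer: 4480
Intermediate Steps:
(r*10)*(-32) = -14*10*(-32) = -140*(-32) = 4480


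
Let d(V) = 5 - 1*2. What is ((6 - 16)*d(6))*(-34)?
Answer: 1020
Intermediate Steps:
d(V) = 3 (d(V) = 5 - 2 = 3)
((6 - 16)*d(6))*(-34) = ((6 - 16)*3)*(-34) = -10*3*(-34) = -30*(-34) = 1020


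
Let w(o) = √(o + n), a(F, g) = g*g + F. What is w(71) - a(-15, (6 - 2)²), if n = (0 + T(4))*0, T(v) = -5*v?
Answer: -241 + √71 ≈ -232.57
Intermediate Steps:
n = 0 (n = (0 - 5*4)*0 = (0 - 20)*0 = -20*0 = 0)
a(F, g) = F + g² (a(F, g) = g² + F = F + g²)
w(o) = √o (w(o) = √(o + 0) = √o)
w(71) - a(-15, (6 - 2)²) = √71 - (-15 + ((6 - 2)²)²) = √71 - (-15 + (4²)²) = √71 - (-15 + 16²) = √71 - (-15 + 256) = √71 - 1*241 = √71 - 241 = -241 + √71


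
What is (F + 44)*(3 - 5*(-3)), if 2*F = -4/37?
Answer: 29268/37 ≈ 791.03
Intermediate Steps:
F = -2/37 (F = (-4/37)/2 = (-4*1/37)/2 = (½)*(-4/37) = -2/37 ≈ -0.054054)
(F + 44)*(3 - 5*(-3)) = (-2/37 + 44)*(3 - 5*(-3)) = 1626*(3 + 15)/37 = (1626/37)*18 = 29268/37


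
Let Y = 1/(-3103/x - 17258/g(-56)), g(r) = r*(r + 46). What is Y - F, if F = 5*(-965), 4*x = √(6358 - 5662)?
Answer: 250116011704885/51837513877 - 8388800*√174/51837513877 ≈ 4825.0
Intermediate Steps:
x = √174/2 (x = √(6358 - 5662)/4 = √696/4 = (2*√174)/4 = √174/2 ≈ 6.5955)
F = -4825
g(r) = r*(46 + r)
Y = 1/(-8629/280 - 107*√174/3) (Y = 1/(-3103*√174/87 - 17258*(-1/(56*(46 - 56)))) = 1/(-107*√174/3 - 17258/((-56*(-10)))) = 1/(-107*√174/3 - 17258/560) = 1/(-107*√174/3 - 17258*1/560) = 1/(-107*√174/3 - 8629/280) = 1/(-8629/280 - 107*√174/3) ≈ -0.0019948)
Y - F = (7248360/51837513877 - 8388800*√174/51837513877) - 1*(-4825) = (7248360/51837513877 - 8388800*√174/51837513877) + 4825 = 250116011704885/51837513877 - 8388800*√174/51837513877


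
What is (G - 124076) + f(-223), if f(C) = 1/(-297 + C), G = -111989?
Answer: -122753801/520 ≈ -2.3607e+5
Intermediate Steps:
(G - 124076) + f(-223) = (-111989 - 124076) + 1/(-297 - 223) = -236065 + 1/(-520) = -236065 - 1/520 = -122753801/520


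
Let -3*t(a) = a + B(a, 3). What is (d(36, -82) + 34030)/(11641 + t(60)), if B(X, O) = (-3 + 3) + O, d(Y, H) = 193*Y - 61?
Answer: 40917/11620 ≈ 3.5213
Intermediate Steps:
d(Y, H) = -61 + 193*Y
B(X, O) = O (B(X, O) = 0 + O = O)
t(a) = -1 - a/3 (t(a) = -(a + 3)/3 = -(3 + a)/3 = -1 - a/3)
(d(36, -82) + 34030)/(11641 + t(60)) = ((-61 + 193*36) + 34030)/(11641 + (-1 - 1/3*60)) = ((-61 + 6948) + 34030)/(11641 + (-1 - 20)) = (6887 + 34030)/(11641 - 21) = 40917/11620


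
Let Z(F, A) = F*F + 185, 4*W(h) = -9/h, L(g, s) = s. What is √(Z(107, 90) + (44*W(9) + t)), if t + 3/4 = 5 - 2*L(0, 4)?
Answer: √46477/2 ≈ 107.79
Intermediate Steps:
W(h) = -9/(4*h) (W(h) = (-9/h)/4 = -9/(4*h))
t = -15/4 (t = -¾ + (5 - 2*4) = -¾ + (5 - 8) = -¾ - 3 = -15/4 ≈ -3.7500)
Z(F, A) = 185 + F² (Z(F, A) = F² + 185 = 185 + F²)
√(Z(107, 90) + (44*W(9) + t)) = √((185 + 107²) + (44*(-9/4/9) - 15/4)) = √((185 + 11449) + (44*(-9/4*⅑) - 15/4)) = √(11634 + (44*(-¼) - 15/4)) = √(11634 + (-11 - 15/4)) = √(11634 - 59/4) = √(46477/4) = √46477/2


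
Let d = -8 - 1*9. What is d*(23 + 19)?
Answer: -714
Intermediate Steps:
d = -17 (d = -8 - 9 = -17)
d*(23 + 19) = -17*(23 + 19) = -17*42 = -714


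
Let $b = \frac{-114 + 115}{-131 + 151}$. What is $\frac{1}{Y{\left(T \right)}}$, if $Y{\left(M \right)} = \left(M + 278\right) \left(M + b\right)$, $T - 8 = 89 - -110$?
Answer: $\frac{4}{401677} \approx 9.9583 \cdot 10^{-6}$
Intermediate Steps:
$T = 207$ ($T = 8 + \left(89 - -110\right) = 8 + \left(89 + 110\right) = 8 + 199 = 207$)
$b = \frac{1}{20}$ ($b = 1 \cdot \frac{1}{20} = \frac{1}{20} \approx 0.05$)
$Y{\left(M \right)} = \left(278 + M\right) \left(\frac{1}{20} + M\right)$ ($Y{\left(M \right)} = \left(M + 278\right) \left(M + \frac{1}{20}\right) = \left(278 + M\right) \left(\frac{1}{20} + M\right)$)
$\frac{1}{Y{\left(T \right)}} = \frac{1}{\frac{139}{10} + 207^{2} + \frac{5561}{20} \cdot 207} = \frac{1}{\frac{139}{10} + 42849 + \frac{1151127}{20}} = \frac{1}{\frac{401677}{4}} = \frac{4}{401677}$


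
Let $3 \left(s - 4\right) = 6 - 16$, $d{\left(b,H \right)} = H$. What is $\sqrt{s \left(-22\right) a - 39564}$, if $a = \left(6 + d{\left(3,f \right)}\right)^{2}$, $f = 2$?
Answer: $\frac{2 i \sqrt{91131}}{3} \approx 201.25 i$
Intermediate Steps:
$s = \frac{2}{3}$ ($s = 4 + \frac{6 - 16}{3} = 4 + \frac{1}{3} \left(-10\right) = 4 - \frac{10}{3} = \frac{2}{3} \approx 0.66667$)
$a = 64$ ($a = \left(6 + 2\right)^{2} = 8^{2} = 64$)
$\sqrt{s \left(-22\right) a - 39564} = \sqrt{\frac{2}{3} \left(-22\right) 64 - 39564} = \sqrt{\left(- \frac{44}{3}\right) 64 - 39564} = \sqrt{- \frac{2816}{3} - 39564} = \sqrt{- \frac{121508}{3}} = \frac{2 i \sqrt{91131}}{3}$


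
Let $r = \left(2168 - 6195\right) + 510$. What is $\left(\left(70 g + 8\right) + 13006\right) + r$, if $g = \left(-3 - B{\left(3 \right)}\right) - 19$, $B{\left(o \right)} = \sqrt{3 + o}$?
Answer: $7957 - 70 \sqrt{6} \approx 7785.5$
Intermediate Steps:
$g = -22 - \sqrt{6}$ ($g = \left(-3 - \sqrt{3 + 3}\right) - 19 = \left(-3 - \sqrt{6}\right) - 19 = -22 - \sqrt{6} \approx -24.449$)
$r = -3517$ ($r = \left(2168 - 6195\right) + 510 = -4027 + 510 = -3517$)
$\left(\left(70 g + 8\right) + 13006\right) + r = \left(\left(70 \left(-22 - \sqrt{6}\right) + 8\right) + 13006\right) - 3517 = \left(\left(\left(-1540 - 70 \sqrt{6}\right) + 8\right) + 13006\right) - 3517 = \left(\left(-1532 - 70 \sqrt{6}\right) + 13006\right) - 3517 = \left(11474 - 70 \sqrt{6}\right) - 3517 = 7957 - 70 \sqrt{6}$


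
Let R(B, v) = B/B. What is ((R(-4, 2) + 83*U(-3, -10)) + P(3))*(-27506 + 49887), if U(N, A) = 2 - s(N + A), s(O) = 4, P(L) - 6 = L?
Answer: -3491436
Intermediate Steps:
P(L) = 6 + L
R(B, v) = 1
U(N, A) = -2 (U(N, A) = 2 - 1*4 = 2 - 4 = -2)
((R(-4, 2) + 83*U(-3, -10)) + P(3))*(-27506 + 49887) = ((1 + 83*(-2)) + (6 + 3))*(-27506 + 49887) = ((1 - 166) + 9)*22381 = (-165 + 9)*22381 = -156*22381 = -3491436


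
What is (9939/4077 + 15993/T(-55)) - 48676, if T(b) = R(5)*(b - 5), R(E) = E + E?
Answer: -13236719029/271800 ≈ -48700.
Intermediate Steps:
R(E) = 2*E
T(b) = -50 + 10*b (T(b) = (2*5)*(b - 5) = 10*(-5 + b) = -50 + 10*b)
(9939/4077 + 15993/T(-55)) - 48676 = (9939/4077 + 15993/(-50 + 10*(-55))) - 48676 = (9939*(1/4077) + 15993/(-50 - 550)) - 48676 = (3313/1359 + 15993/(-600)) - 48676 = (3313/1359 + 15993*(-1/600)) - 48676 = (3313/1359 - 5331/200) - 48676 = -6582229/271800 - 48676 = -13236719029/271800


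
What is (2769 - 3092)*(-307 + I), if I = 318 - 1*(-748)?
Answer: -245157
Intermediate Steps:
I = 1066 (I = 318 + 748 = 1066)
(2769 - 3092)*(-307 + I) = (2769 - 3092)*(-307 + 1066) = -323*759 = -245157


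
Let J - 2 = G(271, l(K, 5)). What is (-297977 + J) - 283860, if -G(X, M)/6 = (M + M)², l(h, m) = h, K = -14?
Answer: -586539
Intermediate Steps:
G(X, M) = -24*M² (G(X, M) = -6*(M + M)² = -6*4*M² = -24*M²)
J = -4702 (J = 2 - 24*(-14)² = 2 - 24*196 = 2 - 4704 = -4702)
(-297977 + J) - 283860 = (-297977 - 4702) - 283860 = -302679 - 283860 = -586539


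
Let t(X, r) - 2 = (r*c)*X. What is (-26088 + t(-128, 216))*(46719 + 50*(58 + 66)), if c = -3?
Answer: 3008868502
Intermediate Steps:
t(X, r) = 2 - 3*X*r (t(X, r) = 2 + (r*(-3))*X = 2 + (-3*r)*X = 2 - 3*X*r)
(-26088 + t(-128, 216))*(46719 + 50*(58 + 66)) = (-26088 + (2 - 3*(-128)*216))*(46719 + 50*(58 + 66)) = (-26088 + (2 + 82944))*(46719 + 50*124) = (-26088 + 82946)*(46719 + 6200) = 56858*52919 = 3008868502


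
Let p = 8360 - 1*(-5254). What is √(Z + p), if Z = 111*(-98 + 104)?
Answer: 2*√3570 ≈ 119.50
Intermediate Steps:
p = 13614 (p = 8360 + 5254 = 13614)
Z = 666 (Z = 111*6 = 666)
√(Z + p) = √(666 + 13614) = √14280 = 2*√3570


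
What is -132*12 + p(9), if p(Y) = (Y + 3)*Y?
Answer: -1476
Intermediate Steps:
p(Y) = Y*(3 + Y) (p(Y) = (3 + Y)*Y = Y*(3 + Y))
-132*12 + p(9) = -132*12 + 9*(3 + 9) = -1584 + 9*12 = -1584 + 108 = -1476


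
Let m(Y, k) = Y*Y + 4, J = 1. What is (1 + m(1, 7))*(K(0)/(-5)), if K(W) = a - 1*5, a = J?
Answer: 24/5 ≈ 4.8000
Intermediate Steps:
a = 1
K(W) = -4 (K(W) = 1 - 1*5 = 1 - 5 = -4)
m(Y, k) = 4 + Y**2 (m(Y, k) = Y**2 + 4 = 4 + Y**2)
(1 + m(1, 7))*(K(0)/(-5)) = (1 + (4 + 1**2))*(-4/(-5)) = (1 + (4 + 1))*(-4*(-1/5)) = (1 + 5)*(4/5) = 6*(4/5) = 24/5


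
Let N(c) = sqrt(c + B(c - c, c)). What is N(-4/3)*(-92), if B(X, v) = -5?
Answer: -92*I*sqrt(57)/3 ≈ -231.53*I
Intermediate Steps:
N(c) = sqrt(-5 + c) (N(c) = sqrt(c - 5) = sqrt(-5 + c))
N(-4/3)*(-92) = sqrt(-5 - 4/3)*(-92) = sqrt(-19/3)*(-92) = (I*sqrt(57)/3)*(-92) = -92*I*sqrt(57)/3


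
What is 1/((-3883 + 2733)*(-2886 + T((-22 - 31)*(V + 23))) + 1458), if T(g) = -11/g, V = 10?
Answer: 159/527935772 ≈ 3.0117e-7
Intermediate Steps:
1/((-3883 + 2733)*(-2886 + T((-22 - 31)*(V + 23))) + 1458) = 1/((-3883 + 2733)*(-2886 - 11*1/((-22 - 31)*(10 + 23))) + 1458) = 1/(-1150*(-2886 - 11/((-53*33))) + 1458) = 1/(-1150*(-2886 - 11/(-1749)) + 1458) = 1/(-1150*(-2886 - 11*(-1/1749)) + 1458) = 1/(-1150*(-2886 + 1/159) + 1458) = 1/(-1150*(-458873/159) + 1458) = 1/(527703950/159 + 1458) = 1/(527935772/159) = 159/527935772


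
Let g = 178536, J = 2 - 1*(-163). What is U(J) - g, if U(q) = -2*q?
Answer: -178866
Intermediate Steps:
J = 165 (J = 2 + 163 = 165)
U(J) - g = -2*165 - 1*178536 = -330 - 178536 = -178866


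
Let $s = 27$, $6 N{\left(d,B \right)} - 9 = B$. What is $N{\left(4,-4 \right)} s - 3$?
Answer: $\frac{39}{2} \approx 19.5$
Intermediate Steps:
$N{\left(d,B \right)} = \frac{3}{2} + \frac{B}{6}$
$N{\left(4,-4 \right)} s - 3 = \left(\frac{3}{2} + \frac{1}{6} \left(-4\right)\right) 27 - 3 = \left(\frac{3}{2} - \frac{2}{3}\right) 27 - 3 = \frac{5}{6} \cdot 27 - 3 = \frac{45}{2} - 3 = \frac{39}{2}$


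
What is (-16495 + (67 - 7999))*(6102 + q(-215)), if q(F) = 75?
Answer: -150885579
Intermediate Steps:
(-16495 + (67 - 7999))*(6102 + q(-215)) = (-16495 + (67 - 7999))*(6102 + 75) = (-16495 - 7932)*6177 = -24427*6177 = -150885579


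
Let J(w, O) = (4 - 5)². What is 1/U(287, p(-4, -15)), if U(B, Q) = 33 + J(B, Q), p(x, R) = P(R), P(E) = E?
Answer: 1/34 ≈ 0.029412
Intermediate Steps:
p(x, R) = R
J(w, O) = 1 (J(w, O) = (-1)² = 1)
U(B, Q) = 34 (U(B, Q) = 33 + 1 = 34)
1/U(287, p(-4, -15)) = 1/34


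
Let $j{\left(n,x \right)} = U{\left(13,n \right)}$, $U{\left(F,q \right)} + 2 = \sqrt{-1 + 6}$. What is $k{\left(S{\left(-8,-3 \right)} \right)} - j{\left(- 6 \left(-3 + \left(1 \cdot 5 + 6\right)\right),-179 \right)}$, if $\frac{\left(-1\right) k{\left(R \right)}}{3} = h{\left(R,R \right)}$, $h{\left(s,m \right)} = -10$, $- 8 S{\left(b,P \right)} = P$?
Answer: $32 - \sqrt{5} \approx 29.764$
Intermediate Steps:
$U{\left(F,q \right)} = -2 + \sqrt{5}$ ($U{\left(F,q \right)} = -2 + \sqrt{-1 + 6} = -2 + \sqrt{5}$)
$S{\left(b,P \right)} = - \frac{P}{8}$
$j{\left(n,x \right)} = -2 + \sqrt{5}$
$k{\left(R \right)} = 30$ ($k{\left(R \right)} = \left(-3\right) \left(-10\right) = 30$)
$k{\left(S{\left(-8,-3 \right)} \right)} - j{\left(- 6 \left(-3 + \left(1 \cdot 5 + 6\right)\right),-179 \right)} = 30 - \left(-2 + \sqrt{5}\right) = 30 + \left(2 - \sqrt{5}\right) = 32 - \sqrt{5}$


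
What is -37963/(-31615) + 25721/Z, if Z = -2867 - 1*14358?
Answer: -31851348/108913675 ≈ -0.29245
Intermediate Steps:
Z = -17225 (Z = -2867 - 14358 = -17225)
-37963/(-31615) + 25721/Z = -37963/(-31615) + 25721/(-17225) = -37963*(-1/31615) + 25721*(-1/17225) = 37963/31615 - 25721/17225 = -31851348/108913675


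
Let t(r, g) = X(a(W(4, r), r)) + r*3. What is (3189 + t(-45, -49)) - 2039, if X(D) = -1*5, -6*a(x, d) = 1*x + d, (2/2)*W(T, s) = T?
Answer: 1010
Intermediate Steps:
W(T, s) = T
a(x, d) = -d/6 - x/6 (a(x, d) = -(1*x + d)/6 = -(x + d)/6 = -(d + x)/6 = -d/6 - x/6)
X(D) = -5
t(r, g) = -5 + 3*r (t(r, g) = -5 + r*3 = -5 + 3*r)
(3189 + t(-45, -49)) - 2039 = (3189 + (-5 + 3*(-45))) - 2039 = (3189 + (-5 - 135)) - 2039 = (3189 - 140) - 2039 = 3049 - 2039 = 1010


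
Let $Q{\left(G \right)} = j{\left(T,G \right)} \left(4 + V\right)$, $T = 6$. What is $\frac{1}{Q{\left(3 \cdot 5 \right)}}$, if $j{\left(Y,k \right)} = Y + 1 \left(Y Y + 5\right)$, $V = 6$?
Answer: $\frac{1}{470} \approx 0.0021277$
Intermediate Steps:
$j{\left(Y,k \right)} = 5 + Y + Y^{2}$ ($j{\left(Y,k \right)} = Y + 1 \left(Y^{2} + 5\right) = Y + 1 \left(5 + Y^{2}\right) = Y + \left(5 + Y^{2}\right) = 5 + Y + Y^{2}$)
$Q{\left(G \right)} = 470$ ($Q{\left(G \right)} = \left(5 + 6 + 6^{2}\right) \left(4 + 6\right) = \left(5 + 6 + 36\right) 10 = 47 \cdot 10 = 470$)
$\frac{1}{Q{\left(3 \cdot 5 \right)}} = \frac{1}{470}$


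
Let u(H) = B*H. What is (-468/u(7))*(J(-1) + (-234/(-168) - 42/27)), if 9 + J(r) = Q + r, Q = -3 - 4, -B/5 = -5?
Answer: 2249/49 ≈ 45.898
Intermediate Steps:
B = 25 (B = -5*(-5) = 25)
Q = -7
u(H) = 25*H
J(r) = -16 + r (J(r) = -9 + (-7 + r) = -16 + r)
(-468/u(7))*(J(-1) + (-234/(-168) - 42/27)) = (-468/(25*7))*((-16 - 1) + (-234/(-168) - 42/27)) = (-468/175)*(-17 + (-234*(-1/168) - 42*1/27)) = (-468*1/175)*(-17 + (39/28 - 14/9)) = -468*(-17 - 41/252)/175 = -468/175*(-4325/252) = 2249/49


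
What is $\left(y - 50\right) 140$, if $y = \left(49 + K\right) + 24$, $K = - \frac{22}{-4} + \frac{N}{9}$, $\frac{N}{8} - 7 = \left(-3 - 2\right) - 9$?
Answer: $\frac{28070}{9} \approx 3118.9$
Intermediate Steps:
$N = -56$ ($N = 56 + 8 \left(\left(-3 - 2\right) - 9\right) = 56 + 8 \left(-5 - 9\right) = 56 + 8 \left(-14\right) = 56 - 112 = -56$)
$K = - \frac{13}{18}$ ($K = - \frac{22}{-4} - \frac{56}{9} = \left(-22\right) \left(- \frac{1}{4}\right) - \frac{56}{9} = \frac{11}{2} - \frac{56}{9} = - \frac{13}{18} \approx -0.72222$)
$y = \frac{1301}{18}$ ($y = \left(49 - \frac{13}{18}\right) + 24 = \frac{869}{18} + 24 = \frac{1301}{18} \approx 72.278$)
$\left(y - 50\right) 140 = \left(\frac{1301}{18} - 50\right) 140 = \frac{401}{18} \cdot 140 = \frac{28070}{9}$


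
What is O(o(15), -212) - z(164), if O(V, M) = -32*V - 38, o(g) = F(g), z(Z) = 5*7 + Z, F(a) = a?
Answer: -717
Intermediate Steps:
z(Z) = 35 + Z
o(g) = g
O(V, M) = -38 - 32*V
O(o(15), -212) - z(164) = (-38 - 32*15) - (35 + 164) = (-38 - 480) - 1*199 = -518 - 199 = -717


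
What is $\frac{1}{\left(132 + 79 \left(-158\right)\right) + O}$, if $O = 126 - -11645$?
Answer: $- \frac{1}{579} \approx -0.0017271$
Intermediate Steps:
$O = 11771$ ($O = 126 + 11645 = 11771$)
$\frac{1}{\left(132 + 79 \left(-158\right)\right) + O} = \frac{1}{\left(132 + 79 \left(-158\right)\right) + 11771} = \frac{1}{\left(132 - 12482\right) + 11771} = \frac{1}{-12350 + 11771} = \frac{1}{-579} = - \frac{1}{579}$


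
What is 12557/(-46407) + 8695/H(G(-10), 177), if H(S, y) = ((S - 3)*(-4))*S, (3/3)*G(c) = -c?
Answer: -81404965/2598792 ≈ -31.324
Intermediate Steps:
G(c) = -c
H(S, y) = S*(12 - 4*S) (H(S, y) = ((-3 + S)*(-4))*S = (12 - 4*S)*S = S*(12 - 4*S))
12557/(-46407) + 8695/H(G(-10), 177) = 12557/(-46407) + 8695/((4*(-1*(-10))*(3 - (-1)*(-10)))) = 12557*(-1/46407) + 8695/((4*10*(3 - 1*10))) = -12557/46407 + 8695/((4*10*(3 - 10))) = -12557/46407 + 8695/((4*10*(-7))) = -12557/46407 + 8695/(-280) = -12557/46407 + 8695*(-1/280) = -12557/46407 - 1739/56 = -81404965/2598792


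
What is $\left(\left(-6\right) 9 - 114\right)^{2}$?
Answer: $28224$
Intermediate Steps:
$\left(\left(-6\right) 9 - 114\right)^{2} = \left(-54 - 114\right)^{2} = \left(-168\right)^{2} = 28224$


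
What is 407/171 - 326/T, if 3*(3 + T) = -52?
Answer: 192065/10431 ≈ 18.413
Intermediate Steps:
T = -61/3 (T = -3 + (⅓)*(-52) = -3 - 52/3 = -61/3 ≈ -20.333)
407/171 - 326/T = 407/171 - 326/(-61/3) = 407*(1/171) - 326*(-3/61) = 407/171 + 978/61 = 192065/10431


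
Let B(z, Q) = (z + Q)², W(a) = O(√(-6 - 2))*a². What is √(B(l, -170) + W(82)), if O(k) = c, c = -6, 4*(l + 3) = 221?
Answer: I*√423663/4 ≈ 162.72*I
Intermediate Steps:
l = 209/4 (l = -3 + (¼)*221 = -3 + 221/4 = 209/4 ≈ 52.250)
O(k) = -6
W(a) = -6*a²
B(z, Q) = (Q + z)²
√(B(l, -170) + W(82)) = √((-170 + 209/4)² - 6*82²) = √((-471/4)² - 6*6724) = √(221841/16 - 40344) = √(-423663/16) = I*√423663/4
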